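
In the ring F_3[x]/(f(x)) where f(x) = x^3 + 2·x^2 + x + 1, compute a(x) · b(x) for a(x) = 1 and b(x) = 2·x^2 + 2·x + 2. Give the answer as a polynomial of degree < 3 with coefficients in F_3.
Multiply as integer polynomials: a · b = 2·x^2 + 2·x + 2. Reducing coefficients mod 3: a · b ≡ 2·x^2 + 2·x + 2. This already has degree < 3, so no reduction by f is needed. Hence a · b ≡ 2·x^2 + 2·x + 2 in F_3[x]/(f).

Final answer: a · b ≡ 2·x^2 + 2·x + 2 (mod f(x))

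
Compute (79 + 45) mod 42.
Reduce the summands first: 79 ≡ 37, 45 ≡ 3 (mod 42), so 79 + 45 ≡ 37 + 3 (mod 42). 37 + 3 = 40; 40 = 0·42 + 40, so (79 + 45) mod 42 = 40.

Final answer: 40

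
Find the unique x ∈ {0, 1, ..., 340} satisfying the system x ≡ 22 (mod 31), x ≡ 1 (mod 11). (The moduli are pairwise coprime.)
The moduli 31, 11 are pairwise coprime, so by the CRT there is a unique solution mod 31·11 = 341.
Solve by successive substitution. Start with x ≡ 22 (mod 31).
  Combine with x ≡ 1 (mod 11): write x = 22 + 31·t and require 22 + 31·t ≡ 1 (mod 11), i.e. 31·t ≡ 1 − 22 ≡ 1 (mod 11). Since 31^(−1) ≡ 5 (mod 11) (31 ≡ 9 (mod 11)), t ≡ 5·1 ≡ 5 (mod 11). So x ≡ 22 + 31·5 = 177 (mod 341).
Unique solution in [0, 341): x = 177.

Final answer: x ≡ 177 (mod 341); the representative in [0, 341) is 177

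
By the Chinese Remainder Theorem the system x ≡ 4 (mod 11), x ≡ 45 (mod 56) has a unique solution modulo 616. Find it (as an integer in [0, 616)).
x ≡ 213 (mod 616); the representative in [0, 616) is 213

The moduli 11, 56 are pairwise coprime, so by the CRT there is a unique solution mod 11·56 = 616.
Solve by successive substitution. Start with x ≡ 4 (mod 11).
  Combine with x ≡ 45 (mod 56): write x = 4 + 11·t and require 4 + 11·t ≡ 45 (mod 56), i.e. 11·t ≡ 45 − 4 ≡ 41 (mod 56). Since 11^(−1) ≡ 51 (mod 56), t ≡ 51·41 ≡ 19 (mod 56). So x ≡ 4 + 11·19 = 213 (mod 616).
Unique solution in [0, 616): x = 213.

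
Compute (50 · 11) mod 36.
10

Reduce the factors first: 50 ≡ 14 (mod 36), so 50 · 11 ≡ 14 · 11 (mod 36). 14 · 11 = 154. Dividing by 36: 154 = 4·36 + 10. So (50 · 11) mod 36 = 10.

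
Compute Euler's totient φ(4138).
φ(4138) = 2068

φ is multiplicative, with φ(p^e) = p^e − p^(e−1). Factorise 4138 = 2 · 2069. Then
  φ(4138) = (2 − 1) · (2069 − 1) = 1 · 2068 = 2068.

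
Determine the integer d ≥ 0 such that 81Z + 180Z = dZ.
In the PID Z, (a, b) is generated by gcd(a, b). Compute gcd(180, 81) with the extended Euclidean algorithm, tracking rows (r, s, t) with s·180 + t·81 = r:
  row A: (180, 1, 0)   [1·180 + 0·81 = 180]
  row B: (81, 0, 1)   [0·180 + 1·81 = 81]
  180 = 2·81 + 18   → row C = row A − 2·row B = (18, 1, −2)   [check: 1·180 − 2·81 = 18]
  81 = 4·18 + 9   → row D = row B − 4·row C = (9, −4, 9)   [check: −4·180 + 9·81 = 9]
  18 = 2·9 + 0   → remainder 0, stop. gcd = 9 (last nonzero row D).
So gcd(81, 180) = 9, with Bézout identity −4·180 + 9·81 = 9. Containment (⊇): the Bézout identity exhibits 9 as an element of (81, 180), giving (9) ⊆ (81, 180). Containment (⊆): since 9 | 81 and 9 | 180 (81 = 9·9, 180 = 9·20), every Z-linear combination of 81 and 180 is divisible by 9, so (81, 180) ⊆ (9). Therefore (81, 180) = (9), d = 9.

Final answer: (81, 180) = (9); d = 9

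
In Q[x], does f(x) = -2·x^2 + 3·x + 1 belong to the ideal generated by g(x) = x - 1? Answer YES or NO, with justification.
In Q[x] the ideal (g) consists of all multiples of g, so f ∈ (g) iff g | f, i.e. iff the remainder of f on division by g is 0. Divide f by g (g is monic, so eliminate the leading term of the running remainder at each step):
  leading term -2·x^2: subtract (-2·x)·g(x) = -2·x^2 + 2·x, leaving x + 1
  leading term x: subtract (1)·g(x) = x - 1, leaving 2
The remainder r(x) = 2 ≠ 0 (and deg r < deg g), so g ∤ f, i.e. f ∉ (g).

Final answer: NO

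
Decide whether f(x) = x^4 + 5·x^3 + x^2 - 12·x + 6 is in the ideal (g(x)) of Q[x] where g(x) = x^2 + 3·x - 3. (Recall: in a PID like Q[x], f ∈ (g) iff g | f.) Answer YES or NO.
In Q[x] the ideal (g) consists of all multiples of g, so f ∈ (g) iff g | f, i.e. iff the remainder of f on division by g is 0. Divide f by g (g is monic, so eliminate the leading term of the running remainder at each step):
  leading term x^4: subtract (x^2)·g(x) = x^4 + 3·x^3 - 3·x^2, leaving 2·x^3 + 4·x^2 - 12·x + 6
  leading term 2·x^3: subtract (2·x)·g(x) = 2·x^3 + 6·x^2 - 6·x, leaving -2·x^2 - 6·x + 6
  leading term -2·x^2: subtract (-2)·g(x) = -2·x^2 - 6·x + 6, leaving 0
The remainder is 0, so f(x) = g(x) · h(x) with h(x) = x^2 + 2·x - 2. Hence g | f, i.e. f ∈ (g).

Final answer: YES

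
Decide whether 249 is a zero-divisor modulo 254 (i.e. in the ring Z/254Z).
NO

gcd(249, 254) = 1, so 249 is a unit in Z/254Z (it has a multiplicative inverse). A unit cannot be a zero-divisor: if 249·b ≡ 0 then multiplying both sides by 249^(−1) gives b ≡ 0. So 249 is not a zero-divisor.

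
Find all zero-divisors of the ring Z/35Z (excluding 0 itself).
nonzero zero-divisors of Z/35Z = {5, 7, 10, 14, 15, 20, 21, 25, 28, 30}

An element a ∈ Z/35Z (with a ≠ 0) is a zero-divisor iff gcd(a, 35) > 1 (because a is a unit precisely when gcd(a, n) = 1, and in Z/nZ every nonzero, non-unit element is a zero-divisor). Scan a = 1, ..., 34 and keep those with gcd(a, 35) > 1:
  gcd(5, 35) = 5, gcd(7, 35) = 7, gcd(10, 35) = 5, gcd(14, 35) = 7, gcd(15, 35) = 5, gcd(20, 35) = 5, gcd(21, 35) = 7, gcd(25, 35) = 5, gcd(28, 35) = 7, gcd(30, 35) = 5.
All other a ∈ {1, ..., 34} have gcd(a, 35) = 1 and are units. So the nonzero zero-divisors are exactly the 10 values of a appearing in this scan.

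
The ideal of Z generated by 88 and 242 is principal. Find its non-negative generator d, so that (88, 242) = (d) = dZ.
(88, 242) = (22); d = 22

In the PID Z, (a, b) is generated by gcd(a, b). Compute gcd(242, 88) with the extended Euclidean algorithm, tracking rows (r, s, t) with s·242 + t·88 = r:
  row A: (242, 1, 0)   [1·242 + 0·88 = 242]
  row B: (88, 0, 1)   [0·242 + 1·88 = 88]
  242 = 2·88 + 66   → row C = row A − 2·row B = (66, 1, −2)   [check: 1·242 − 2·88 = 66]
  88 = 1·66 + 22   → row D = row B − 1·row C = (22, −1, 3)   [check: −1·242 + 3·88 = 22]
  66 = 3·22 + 0   → remainder 0, stop. gcd = 22 (last nonzero row D).
So gcd(88, 242) = 22, with Bézout identity −1·242 + 3·88 = 22. Containment (⊇): the Bézout identity exhibits 22 as an element of (88, 242), giving (22) ⊆ (88, 242). Containment (⊆): since 22 | 88 and 22 | 242 (88 = 22·4, 242 = 22·11), every Z-linear combination of 88 and 242 is divisible by 22, so (88, 242) ⊆ (22). Therefore (88, 242) = (22), d = 22.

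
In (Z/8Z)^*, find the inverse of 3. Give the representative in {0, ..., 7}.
Apply the extended Euclidean algorithm to (8, 3), tracking rows (r, s, t) with s·8 + t·3 = r. Each division r_prev = q·r_cur + r_new produces the new row as (previous row) − q·(current row):
  row A: (8, 1, 0)   [1·8 + 0·3 = 8]
  row B: (3, 0, 1)   [0·8 + 1·3 = 3]
  8 = 2·3 + 2   → row C = row A − 2·row B = (2, 1, −2)   [check: 1·8 − 2·3 = 2]
  3 = 1·2 + 1   → row D = row B − 1·row C = (1, −1, 3)   [check: −1·8 + 3·3 = 1]
  2 = 2·1 + 0   → remainder 0, stop. gcd = 1 (last nonzero row D).
The gcd is 1, so 3 is invertible mod 8. The last nonzero row gives −1·8 + 3·3 = 1, so t = 3. So 3^(−1) ≡ 3 (mod 8). Verify: 3 · 3 = 9 ≡ 1 (mod 8). ✓

Final answer: 3^(−1) ≡ 3 (mod 8)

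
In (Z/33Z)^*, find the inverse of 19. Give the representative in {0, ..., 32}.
19^(−1) ≡ 7 (mod 33)

Apply the extended Euclidean algorithm to (33, 19), tracking rows (r, s, t) with s·33 + t·19 = r. Each division r_prev = q·r_cur + r_new produces the new row as (previous row) − q·(current row):
  row A: (33, 1, 0)   [1·33 + 0·19 = 33]
  row B: (19, 0, 1)   [0·33 + 1·19 = 19]
  33 = 1·19 + 14   → row C = row A − 1·row B = (14, 1, −1)   [check: 1·33 − 1·19 = 14]
  19 = 1·14 + 5   → row D = row B − 1·row C = (5, −1, 2)   [check: −1·33 + 2·19 = 5]
  14 = 2·5 + 4   → row E = row C − 2·row D = (4, 3, −5)   [check: 3·33 − 5·19 = 4]
  5 = 1·4 + 1   → row F = row D − 1·row E = (1, −4, 7)   [check: −4·33 + 7·19 = 1]
  4 = 4·1 + 0   → remainder 0, stop. gcd = 1 (last nonzero row F).
The gcd is 1, so 19 is invertible mod 33. The last nonzero row gives −4·33 + 7·19 = 1, so t = 7. So 19^(−1) ≡ 7 (mod 33). Verify: 19 · 7 = 133 ≡ 1 (mod 33). ✓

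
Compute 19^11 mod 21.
Use repeated squaring. Binary(11) = 1011. Walk through the bits of the exponent 11 left-to-right: at each bit after the leading one, square the running value, then multiply by 19 if the bit is 1 (always reducing mod 21):
  bit 1 = 1 (leading): start with 19.
  bit 2 = 0: square 19^2 = 361 ≡ 4 (mod 21).
  bit 3 = 1: square 4^2 = 16; bit is 1, so multiply 16·19 = 304 ≡ 10 (mod 21).
  bit 4 = 1: square 10^2 = 100 ≡ 16; bit is 1, so multiply 16·19 = 304 ≡ 10 (mod 21).
Final value: 19^11 ≡ 10 (mod 21).

Final answer: 10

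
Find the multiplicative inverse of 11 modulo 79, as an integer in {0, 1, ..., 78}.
11^(−1) ≡ 36 (mod 79)

Apply the extended Euclidean algorithm to (79, 11), tracking rows (r, s, t) with s·79 + t·11 = r. Each division r_prev = q·r_cur + r_new produces the new row as (previous row) − q·(current row):
  row A: (79, 1, 0)   [1·79 + 0·11 = 79]
  row B: (11, 0, 1)   [0·79 + 1·11 = 11]
  79 = 7·11 + 2   → row C = row A − 7·row B = (2, 1, −7)   [check: 1·79 − 7·11 = 2]
  11 = 5·2 + 1   → row D = row B − 5·row C = (1, −5, 36)   [check: −5·79 + 36·11 = 1]
  2 = 2·1 + 0   → remainder 0, stop. gcd = 1 (last nonzero row D).
The gcd is 1, so 11 is invertible mod 79. The last nonzero row gives −5·79 + 36·11 = 1, so t = 36. So 11^(−1) ≡ 36 (mod 79). Verify: 11 · 36 = 396 ≡ 1 (mod 79). ✓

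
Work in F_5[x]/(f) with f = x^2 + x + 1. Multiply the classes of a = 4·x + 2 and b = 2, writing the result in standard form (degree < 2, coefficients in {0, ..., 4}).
Multiply as integer polynomials: a · b = 8·x + 4. Reducing coefficients mod 5: a · b ≡ 3·x + 4. This already has degree < 2, so no reduction by f is needed. Hence a · b ≡ 3·x + 4 in F_5[x]/(f).

Final answer: a · b ≡ 3·x + 4 (mod f(x))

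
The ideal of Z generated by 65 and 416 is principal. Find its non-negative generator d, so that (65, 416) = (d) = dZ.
(65, 416) = (13); d = 13

In the PID Z, (a, b) is generated by gcd(a, b). Compute gcd(416, 65) with the extended Euclidean algorithm, tracking rows (r, s, t) with s·416 + t·65 = r:
  row A: (416, 1, 0)   [1·416 + 0·65 = 416]
  row B: (65, 0, 1)   [0·416 + 1·65 = 65]
  416 = 6·65 + 26   → row C = row A − 6·row B = (26, 1, −6)   [check: 1·416 − 6·65 = 26]
  65 = 2·26 + 13   → row D = row B − 2·row C = (13, −2, 13)   [check: −2·416 + 13·65 = 13]
  26 = 2·13 + 0   → remainder 0, stop. gcd = 13 (last nonzero row D).
So gcd(65, 416) = 13, with Bézout identity −2·416 + 13·65 = 13. Containment (⊇): the Bézout identity exhibits 13 as an element of (65, 416), giving (13) ⊆ (65, 416). Containment (⊆): since 13 | 65 and 13 | 416 (65 = 13·5, 416 = 13·32), every Z-linear combination of 65 and 416 is divisible by 13, so (65, 416) ⊆ (13). Therefore (65, 416) = (13), d = 13.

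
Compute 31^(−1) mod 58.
31^(−1) ≡ 15 (mod 58)

Apply the extended Euclidean algorithm to (58, 31), tracking rows (r, s, t) with s·58 + t·31 = r. Each division r_prev = q·r_cur + r_new produces the new row as (previous row) − q·(current row):
  row A: (58, 1, 0)   [1·58 + 0·31 = 58]
  row B: (31, 0, 1)   [0·58 + 1·31 = 31]
  58 = 1·31 + 27   → row C = row A − 1·row B = (27, 1, −1)   [check: 1·58 − 1·31 = 27]
  31 = 1·27 + 4   → row D = row B − 1·row C = (4, −1, 2)   [check: −1·58 + 2·31 = 4]
  27 = 6·4 + 3   → row E = row C − 6·row D = (3, 7, −13)   [check: 7·58 − 13·31 = 3]
  4 = 1·3 + 1   → row F = row D − 1·row E = (1, −8, 15)   [check: −8·58 + 15·31 = 1]
  3 = 3·1 + 0   → remainder 0, stop. gcd = 1 (last nonzero row F).
The gcd is 1, so 31 is invertible mod 58. The last nonzero row gives −8·58 + 15·31 = 1, so t = 15. So 31^(−1) ≡ 15 (mod 58). Verify: 31 · 15 = 465 ≡ 1 (mod 58). ✓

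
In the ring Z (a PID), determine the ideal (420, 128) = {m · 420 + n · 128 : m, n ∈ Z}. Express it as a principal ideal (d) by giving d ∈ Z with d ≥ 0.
(420, 128) = (4); d = 4

In the PID Z, (a, b) is generated by gcd(a, b). Compute gcd(420, 128) with the extended Euclidean algorithm, tracking rows (r, s, t) with s·420 + t·128 = r:
  row A: (420, 1, 0)   [1·420 + 0·128 = 420]
  row B: (128, 0, 1)   [0·420 + 1·128 = 128]
  420 = 3·128 + 36   → row C = row A − 3·row B = (36, 1, −3)   [check: 1·420 − 3·128 = 36]
  128 = 3·36 + 20   → row D = row B − 3·row C = (20, −3, 10)   [check: −3·420 + 10·128 = 20]
  36 = 1·20 + 16   → row E = row C − 1·row D = (16, 4, −13)   [check: 4·420 − 13·128 = 16]
  20 = 1·16 + 4   → row F = row D − 1·row E = (4, −7, 23)   [check: −7·420 + 23·128 = 4]
  16 = 4·4 + 0   → remainder 0, stop. gcd = 4 (last nonzero row F).
So gcd(420, 128) = 4, with Bézout identity −7·420 + 23·128 = 4. Containment (⊇): the Bézout identity exhibits 4 as an element of (420, 128), giving (4) ⊆ (420, 128). Containment (⊆): since 4 | 420 and 4 | 128 (420 = 4·105, 128 = 4·32), every Z-linear combination of 420 and 128 is divisible by 4, so (420, 128) ⊆ (4). Therefore (420, 128) = (4), d = 4.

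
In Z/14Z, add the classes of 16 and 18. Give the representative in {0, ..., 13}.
Reduce the summands first: 16 ≡ 2, 18 ≡ 4 (mod 14), so 16 + 18 ≡ 2 + 4 (mod 14). 2 + 4 = 6; 6 = 0·14 + 6, so (16 + 18) mod 14 = 6.

Final answer: 6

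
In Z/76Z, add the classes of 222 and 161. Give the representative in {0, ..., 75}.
3

Reduce the summands first: 222 ≡ 70, 161 ≡ 9 (mod 76), so 222 + 161 ≡ 70 + 9 (mod 76). 70 + 9 = 79; 79 = 1·76 + 3, so (222 + 161) mod 76 = 3.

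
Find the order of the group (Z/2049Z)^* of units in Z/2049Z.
(Z/2049Z)^* consists of the classes a with gcd(a, 2049) = 1, so its order is φ(2049). φ is multiplicative, with φ(p^e) = p^e − p^(e−1). Factorise 2049 = 3 · 683. Then
  φ(2049) = (3 − 1) · (683 − 1) = 2 · 682 = 1364.
Thus |(Z/2049Z)^*| = 1364.

Final answer: |(Z/2049Z)^*| = 1364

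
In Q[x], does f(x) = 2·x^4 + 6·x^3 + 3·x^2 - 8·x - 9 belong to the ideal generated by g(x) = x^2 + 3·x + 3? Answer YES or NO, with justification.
NO

In Q[x] the ideal (g) consists of all multiples of g, so f ∈ (g) iff g | f, i.e. iff the remainder of f on division by g is 0. Divide f by g (g is monic, so eliminate the leading term of the running remainder at each step):
  leading term 2·x^4: subtract (2·x^2)·g(x) = 2·x^4 + 6·x^3 + 6·x^2, leaving -3·x^2 - 8·x - 9
  leading term -3·x^2: subtract (-3)·g(x) = -3·x^2 - 9·x - 9, leaving x
The remainder r(x) = x ≠ 0 (and deg r < deg g), so g ∤ f, i.e. f ∉ (g).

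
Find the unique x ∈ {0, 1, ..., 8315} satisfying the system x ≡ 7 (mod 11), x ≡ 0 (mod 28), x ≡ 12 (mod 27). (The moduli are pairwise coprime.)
The moduli 11, 28, 27 are pairwise coprime, so by the CRT there is a unique solution mod 11·28·27 = 8316.
Solve by successive substitution. Start with x ≡ 7 (mod 11).
  Combine with x ≡ 0 (mod 28): write x = 7 + 11·t and require 7 + 11·t ≡ 0 (mod 28), i.e. 11·t ≡ 0 − 7 ≡ 21 (mod 28). Since 11^(−1) ≡ 23 (mod 28), t ≡ 23·21 ≡ 7 (mod 28). So x ≡ 7 + 11·7 = 84 (mod 308).
  Combine with x ≡ 12 (mod 27): write x = 84 + 308·t and require 84 + 308·t ≡ 12 (mod 27), i.e. 308·t ≡ 12 − 84 ≡ 9 (mod 27). Since 308^(−1) ≡ 5 (mod 27) (308 ≡ 11 (mod 27)), t ≡ 5·9 ≡ 18 (mod 27). So x ≡ 84 + 308·18 = 5628 (mod 8316).
Unique solution in [0, 8316): x = 5628.

Final answer: x ≡ 5628 (mod 8316); the representative in [0, 8316) is 5628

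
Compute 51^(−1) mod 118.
Apply the extended Euclidean algorithm to (118, 51), tracking rows (r, s, t) with s·118 + t·51 = r. Each division r_prev = q·r_cur + r_new produces the new row as (previous row) − q·(current row):
  row A: (118, 1, 0)   [1·118 + 0·51 = 118]
  row B: (51, 0, 1)   [0·118 + 1·51 = 51]
  118 = 2·51 + 16   → row C = row A − 2·row B = (16, 1, −2)   [check: 1·118 − 2·51 = 16]
  51 = 3·16 + 3   → row D = row B − 3·row C = (3, −3, 7)   [check: −3·118 + 7·51 = 3]
  16 = 5·3 + 1   → row E = row C − 5·row D = (1, 16, −37)   [check: 16·118 − 37·51 = 1]
  3 = 3·1 + 0   → remainder 0, stop. gcd = 1 (last nonzero row E).
The gcd is 1, so 51 is invertible mod 118. The last nonzero row gives 16·118 − 37·51 = 1, so t = −37. So 51^(−1) ≡ −37 ≡ 81 (mod 118). Verify: 51 · 81 = 4131 ≡ 1 (mod 118). ✓

Final answer: 51^(−1) ≡ 81 (mod 118)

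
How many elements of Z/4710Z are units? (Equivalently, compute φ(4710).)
An element a ∈ Z/4710Z is a unit iff gcd(a, 4710) = 1, so the number of units is φ(4710). φ is multiplicative, with φ(p^e) = p^e − p^(e−1). Factorise 4710 = 2 · 3 · 5 · 157. Then
  φ(4710) = (2 − 1) · (3 − 1) · (5 − 1) · (157 − 1) = 1 · 2 · 4 · 156 = 1248.

Final answer: Z/4710Z has φ(4710) = 1248 units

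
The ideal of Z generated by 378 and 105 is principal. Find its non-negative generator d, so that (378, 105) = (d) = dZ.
In the PID Z, (a, b) is generated by gcd(a, b). Compute gcd(378, 105) with the extended Euclidean algorithm, tracking rows (r, s, t) with s·378 + t·105 = r:
  row A: (378, 1, 0)   [1·378 + 0·105 = 378]
  row B: (105, 0, 1)   [0·378 + 1·105 = 105]
  378 = 3·105 + 63   → row C = row A − 3·row B = (63, 1, −3)   [check: 1·378 − 3·105 = 63]
  105 = 1·63 + 42   → row D = row B − 1·row C = (42, −1, 4)   [check: −1·378 + 4·105 = 42]
  63 = 1·42 + 21   → row E = row C − 1·row D = (21, 2, −7)   [check: 2·378 − 7·105 = 21]
  42 = 2·21 + 0   → remainder 0, stop. gcd = 21 (last nonzero row E).
So gcd(378, 105) = 21, with Bézout identity 2·378 − 7·105 = 21. Containment (⊇): the Bézout identity exhibits 21 as an element of (378, 105), giving (21) ⊆ (378, 105). Containment (⊆): since 21 | 378 and 21 | 105 (378 = 21·18, 105 = 21·5), every Z-linear combination of 378 and 105 is divisible by 21, so (378, 105) ⊆ (21). Therefore (378, 105) = (21), d = 21.

Final answer: (378, 105) = (21); d = 21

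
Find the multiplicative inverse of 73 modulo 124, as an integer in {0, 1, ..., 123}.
Apply the extended Euclidean algorithm to (124, 73), tracking rows (r, s, t) with s·124 + t·73 = r. Each division r_prev = q·r_cur + r_new produces the new row as (previous row) − q·(current row):
  row A: (124, 1, 0)   [1·124 + 0·73 = 124]
  row B: (73, 0, 1)   [0·124 + 1·73 = 73]
  124 = 1·73 + 51   → row C = row A − 1·row B = (51, 1, −1)   [check: 1·124 − 1·73 = 51]
  73 = 1·51 + 22   → row D = row B − 1·row C = (22, −1, 2)   [check: −1·124 + 2·73 = 22]
  51 = 2·22 + 7   → row E = row C − 2·row D = (7, 3, −5)   [check: 3·124 − 5·73 = 7]
  22 = 3·7 + 1   → row F = row D − 3·row E = (1, −10, 17)   [check: −10·124 + 17·73 = 1]
  7 = 7·1 + 0   → remainder 0, stop. gcd = 1 (last nonzero row F).
The gcd is 1, so 73 is invertible mod 124. The last nonzero row gives −10·124 + 17·73 = 1, so t = 17. So 73^(−1) ≡ 17 (mod 124). Verify: 73 · 17 = 1241 ≡ 1 (mod 124). ✓

Final answer: 73^(−1) ≡ 17 (mod 124)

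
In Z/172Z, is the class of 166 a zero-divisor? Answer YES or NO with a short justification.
gcd(166, 172) = 2 > 1, so 166 is not a unit in Z/172Z. In Z/nZ every nonzero non-unit is a zero-divisor: explicitly, take b = 172/gcd = 86 ≠ 0 (mod 172); then 166·86 = 14276 = 83·172, i.e. 166·86 ≡ 0 (mod 172). So 166 is a zero-divisor.

Final answer: YES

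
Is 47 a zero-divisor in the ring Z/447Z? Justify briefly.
NO

gcd(47, 447) = 1, so 47 is a unit in Z/447Z (it has a multiplicative inverse). A unit cannot be a zero-divisor: if 47·b ≡ 0 then multiplying both sides by 47^(−1) gives b ≡ 0. So 47 is not a zero-divisor.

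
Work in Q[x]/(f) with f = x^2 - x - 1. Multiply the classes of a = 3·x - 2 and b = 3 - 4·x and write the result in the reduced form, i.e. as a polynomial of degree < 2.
a · b ≡ 5·x - 18 (mod f(x))

First multiply in Q[x] without reducing: a · b = -12·x^2 + 17·x - 6. Now divide by f(x) = x^2 - x - 1, eliminating the leading term at each step:
  leading term -12·x^2: subtract (-12)·f(x) = -12·x^2 + 12·x + 12, leaving 5·x - 18
The degree is now < 2, so this is the remainder. Hence a · b ≡ 5·x - 18 in Q[x]/(f).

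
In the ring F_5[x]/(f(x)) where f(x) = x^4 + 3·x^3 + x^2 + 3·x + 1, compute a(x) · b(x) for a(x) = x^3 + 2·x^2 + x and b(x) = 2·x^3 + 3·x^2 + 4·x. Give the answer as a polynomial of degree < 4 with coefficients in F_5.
Multiply as integer polynomials: a · b = 2·x^6 + 7·x^5 + 12·x^4 + 11·x^3 + 4·x^2. Reducing coefficients mod 5: a · b ≡ 2·x^6 + 2·x^5 + 2·x^4 + x^3 + 4·x^2. Now divide by f(x) = x^4 + 3·x^3 + x^2 + 3·x + 1 in F_5[x], eliminating the leading term at each step:
  leading term 2·x^6: subtract (2·x^2)·f(x) = 2·x^6 + x^5 + 2·x^4 + x^3 + 2·x^2, leaving x^5 + 2·x^2 (coefficients mod 5)
  leading term x^5: subtract (x)·f(x) = x^5 + 3·x^4 + x^3 + 3·x^2 + x, leaving 2·x^4 + 4·x^3 + 4·x^2 + 4·x (coefficients mod 5)
  leading term 2·x^4: subtract (2)·f(x) = 2·x^4 + x^3 + 2·x^2 + x + 2, leaving 3·x^3 + 2·x^2 + 3·x + 3 (coefficients mod 5)
The degree is now < 4, so this is the remainder. Hence a · b ≡ 3·x^3 + 2·x^2 + 3·x + 3 in F_5[x]/(f).

Final answer: a · b ≡ 3·x^3 + 2·x^2 + 3·x + 3 (mod f(x))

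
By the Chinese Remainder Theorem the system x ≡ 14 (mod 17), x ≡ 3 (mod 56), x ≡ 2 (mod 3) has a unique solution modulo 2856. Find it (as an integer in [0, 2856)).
The moduli 17, 56, 3 are pairwise coprime, so by the CRT there is a unique solution mod 17·56·3 = 2856.
Solve by successive substitution. Start with x ≡ 14 (mod 17).
  Combine with x ≡ 3 (mod 56): write x = 14 + 17·t and require 14 + 17·t ≡ 3 (mod 56), i.e. 17·t ≡ 3 − 14 ≡ 45 (mod 56). Since 17^(−1) ≡ 33 (mod 56), t ≡ 33·45 ≡ 29 (mod 56). So x ≡ 14 + 17·29 = 507 (mod 952).
  Combine with x ≡ 2 (mod 3): write x = 507 + 952·t and require 507 + 952·t ≡ 2 (mod 3), i.e. 952·t ≡ 2 − 507 ≡ 2 (mod 3). Since 952^(−1) ≡ 1 (mod 3) (952 ≡ 1 (mod 3)), t ≡ 1·2 ≡ 2 (mod 3). So x ≡ 507 + 952·2 = 2411 (mod 2856).
Unique solution in [0, 2856): x = 2411.

Final answer: x ≡ 2411 (mod 2856); the representative in [0, 2856) is 2411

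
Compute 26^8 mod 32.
0

Use repeated squaring. Binary(8) = 1000. Walk through the bits of the exponent 8 left-to-right: at each bit after the leading one, square the running value, then multiply by 26 if the bit is 1 (always reducing mod 32):
  bit 1 = 1 (leading): start with 26.
  bit 2 = 0: square 26^2 = 676 ≡ 4 (mod 32).
  bit 3 = 0: square 4^2 = 16 (mod 32).
  bit 4 = 0: square 16^2 = 256 ≡ 0 (mod 32).
Final value: 26^8 ≡ 0 (mod 32).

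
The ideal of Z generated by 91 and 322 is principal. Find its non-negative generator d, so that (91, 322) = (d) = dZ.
(91, 322) = (7); d = 7

In the PID Z, (a, b) is generated by gcd(a, b). Compute gcd(322, 91) with the extended Euclidean algorithm, tracking rows (r, s, t) with s·322 + t·91 = r:
  row A: (322, 1, 0)   [1·322 + 0·91 = 322]
  row B: (91, 0, 1)   [0·322 + 1·91 = 91]
  322 = 3·91 + 49   → row C = row A − 3·row B = (49, 1, −3)   [check: 1·322 − 3·91 = 49]
  91 = 1·49 + 42   → row D = row B − 1·row C = (42, −1, 4)   [check: −1·322 + 4·91 = 42]
  49 = 1·42 + 7   → row E = row C − 1·row D = (7, 2, −7)   [check: 2·322 − 7·91 = 7]
  42 = 6·7 + 0   → remainder 0, stop. gcd = 7 (last nonzero row E).
So gcd(91, 322) = 7, with Bézout identity 2·322 − 7·91 = 7. Containment (⊇): the Bézout identity exhibits 7 as an element of (91, 322), giving (7) ⊆ (91, 322). Containment (⊆): since 7 | 91 and 7 | 322 (91 = 7·13, 322 = 7·46), every Z-linear combination of 91 and 322 is divisible by 7, so (91, 322) ⊆ (7). Therefore (91, 322) = (7), d = 7.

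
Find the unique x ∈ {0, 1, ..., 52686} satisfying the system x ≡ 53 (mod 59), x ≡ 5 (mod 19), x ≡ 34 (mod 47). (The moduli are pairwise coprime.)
The moduli 59, 19, 47 are pairwise coprime, so by the CRT there is a unique solution mod 59·19·47 = 52687.
Solve by successive substitution. Start with x ≡ 53 (mod 59).
  Combine with x ≡ 5 (mod 19): write x = 53 + 59·t and require 53 + 59·t ≡ 5 (mod 19), i.e. 59·t ≡ 5 − 53 ≡ 9 (mod 19). Since 59^(−1) ≡ 10 (mod 19) (59 ≡ 2 (mod 19)), t ≡ 10·9 ≡ 14 (mod 19). So x ≡ 53 + 59·14 = 879 (mod 1121).
  Combine with x ≡ 34 (mod 47): write x = 879 + 1121·t and require 879 + 1121·t ≡ 34 (mod 47), i.e. 1121·t ≡ 34 − 879 ≡ 1 (mod 47). Since 1121^(−1) ≡ 20 (mod 47) (1121 ≡ 40 (mod 47)), t ≡ 20·1 ≡ 20 (mod 47). So x ≡ 879 + 1121·20 = 23299 (mod 52687).
Unique solution in [0, 52687): x = 23299.

Final answer: x ≡ 23299 (mod 52687); the representative in [0, 52687) is 23299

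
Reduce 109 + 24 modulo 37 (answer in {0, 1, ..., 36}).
Reduce the summands first: 109 ≡ 35 (mod 37), so 109 + 24 ≡ 35 + 24 (mod 37). 35 + 24 = 59; 59 = 1·37 + 22, so (109 + 24) mod 37 = 22.

Final answer: 22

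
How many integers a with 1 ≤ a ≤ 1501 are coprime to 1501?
The number of a ∈ {1, ..., 1501} with gcd(a, 1501) = 1 is by definition Euler's totient φ(1501). φ is multiplicative, with φ(p^e) = p^e − p^(e−1). Factorise 1501 = 19 · 79. Then
  φ(1501) = (19 − 1) · (79 − 1) = 18 · 78 = 1404.
So there are 1404 such integers.

Final answer: 1404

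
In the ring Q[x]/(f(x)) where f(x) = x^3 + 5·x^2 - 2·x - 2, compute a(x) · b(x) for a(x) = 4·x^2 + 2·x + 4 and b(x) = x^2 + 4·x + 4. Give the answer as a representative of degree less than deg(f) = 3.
First multiply in Q[x] without reducing: a · b = 4·x^4 + 18·x^3 + 28·x^2 + 24·x + 16. Now divide by f(x) = x^3 + 5·x^2 - 2·x - 2, eliminating the leading term at each step:
  leading term 4·x^4: subtract (4·x)·f(x) = 4·x^4 + 20·x^3 - 8·x^2 - 8·x, leaving -2·x^3 + 36·x^2 + 32·x + 16
  leading term -2·x^3: subtract (-2)·f(x) = -2·x^3 - 10·x^2 + 4·x + 4, leaving 46·x^2 + 28·x + 12
The degree is now < 3, so this is the remainder. Hence a · b ≡ 46·x^2 + 28·x + 12 in Q[x]/(f).

Final answer: a · b ≡ 46·x^2 + 28·x + 12 (mod f(x))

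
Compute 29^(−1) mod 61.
Apply the extended Euclidean algorithm to (61, 29), tracking rows (r, s, t) with s·61 + t·29 = r. Each division r_prev = q·r_cur + r_new produces the new row as (previous row) − q·(current row):
  row A: (61, 1, 0)   [1·61 + 0·29 = 61]
  row B: (29, 0, 1)   [0·61 + 1·29 = 29]
  61 = 2·29 + 3   → row C = row A − 2·row B = (3, 1, −2)   [check: 1·61 − 2·29 = 3]
  29 = 9·3 + 2   → row D = row B − 9·row C = (2, −9, 19)   [check: −9·61 + 19·29 = 2]
  3 = 1·2 + 1   → row E = row C − 1·row D = (1, 10, −21)   [check: 10·61 − 21·29 = 1]
  2 = 2·1 + 0   → remainder 0, stop. gcd = 1 (last nonzero row E).
The gcd is 1, so 29 is invertible mod 61. The last nonzero row gives 10·61 − 21·29 = 1, so t = −21. So 29^(−1) ≡ −21 ≡ 40 (mod 61). Verify: 29 · 40 = 1160 ≡ 1 (mod 61). ✓

Final answer: 29^(−1) ≡ 40 (mod 61)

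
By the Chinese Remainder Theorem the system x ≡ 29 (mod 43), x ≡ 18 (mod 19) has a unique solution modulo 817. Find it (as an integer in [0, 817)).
The moduli 43, 19 are pairwise coprime, so by the CRT there is a unique solution mod 43·19 = 817.
Solve by successive substitution. Start with x ≡ 29 (mod 43).
  Combine with x ≡ 18 (mod 19): write x = 29 + 43·t and require 29 + 43·t ≡ 18 (mod 19), i.e. 43·t ≡ 18 − 29 ≡ 8 (mod 19). Since 43^(−1) ≡ 4 (mod 19) (43 ≡ 5 (mod 19)), t ≡ 4·8 ≡ 13 (mod 19). So x ≡ 29 + 43·13 = 588 (mod 817).
Unique solution in [0, 817): x = 588.

Final answer: x ≡ 588 (mod 817); the representative in [0, 817) is 588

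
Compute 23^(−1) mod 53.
23^(−1) ≡ 30 (mod 53)

Apply the extended Euclidean algorithm to (53, 23), tracking rows (r, s, t) with s·53 + t·23 = r. Each division r_prev = q·r_cur + r_new produces the new row as (previous row) − q·(current row):
  row A: (53, 1, 0)   [1·53 + 0·23 = 53]
  row B: (23, 0, 1)   [0·53 + 1·23 = 23]
  53 = 2·23 + 7   → row C = row A − 2·row B = (7, 1, −2)   [check: 1·53 − 2·23 = 7]
  23 = 3·7 + 2   → row D = row B − 3·row C = (2, −3, 7)   [check: −3·53 + 7·23 = 2]
  7 = 3·2 + 1   → row E = row C − 3·row D = (1, 10, −23)   [check: 10·53 − 23·23 = 1]
  2 = 2·1 + 0   → remainder 0, stop. gcd = 1 (last nonzero row E).
The gcd is 1, so 23 is invertible mod 53. The last nonzero row gives 10·53 − 23·23 = 1, so t = −23. So 23^(−1) ≡ −23 ≡ 30 (mod 53). Verify: 23 · 30 = 690 ≡ 1 (mod 53). ✓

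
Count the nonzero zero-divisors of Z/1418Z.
In Z/1418Z each nonzero element is either a unit (gcd with 1418 is 1) or a zero-divisor (gcd > 1). The number of units is φ(1418): factorise 1418 = 2 · 709, so φ(1418) = (2 − 1) · (709 − 1) = 1 · 708 = 708. The nonzero elements number 1418 − 1 = 1417. Hence the nonzero zero-divisors number 1417 − 708 = 709.

Final answer: Z/1418Z has 709 nonzero zero-divisors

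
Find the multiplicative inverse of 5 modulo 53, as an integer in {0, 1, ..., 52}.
Apply the extended Euclidean algorithm to (53, 5), tracking rows (r, s, t) with s·53 + t·5 = r. Each division r_prev = q·r_cur + r_new produces the new row as (previous row) − q·(current row):
  row A: (53, 1, 0)   [1·53 + 0·5 = 53]
  row B: (5, 0, 1)   [0·53 + 1·5 = 5]
  53 = 10·5 + 3   → row C = row A − 10·row B = (3, 1, −10)   [check: 1·53 − 10·5 = 3]
  5 = 1·3 + 2   → row D = row B − 1·row C = (2, −1, 11)   [check: −1·53 + 11·5 = 2]
  3 = 1·2 + 1   → row E = row C − 1·row D = (1, 2, −21)   [check: 2·53 − 21·5 = 1]
  2 = 2·1 + 0   → remainder 0, stop. gcd = 1 (last nonzero row E).
The gcd is 1, so 5 is invertible mod 53. The last nonzero row gives 2·53 − 21·5 = 1, so t = −21. So 5^(−1) ≡ −21 ≡ 32 (mod 53). Verify: 5 · 32 = 160 ≡ 1 (mod 53). ✓

Final answer: 5^(−1) ≡ 32 (mod 53)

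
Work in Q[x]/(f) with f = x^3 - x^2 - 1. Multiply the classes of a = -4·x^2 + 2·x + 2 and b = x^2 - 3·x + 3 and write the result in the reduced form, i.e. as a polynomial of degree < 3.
First multiply in Q[x] without reducing: a · b = -4·x^4 + 14·x^3 - 16·x^2 + 6. Now divide by f(x) = x^3 - x^2 - 1, eliminating the leading term at each step:
  leading term -4·x^4: subtract (-4·x)·f(x) = -4·x^4 + 4·x^3 + 4·x, leaving 10·x^3 - 16·x^2 - 4·x + 6
  leading term 10·x^3: subtract (10)·f(x) = 10·x^3 - 10·x^2 - 10, leaving -6·x^2 - 4·x + 16
The degree is now < 3, so this is the remainder. Hence a · b ≡ -6·x^2 - 4·x + 16 in Q[x]/(f).

Final answer: a · b ≡ -6·x^2 - 4·x + 16 (mod f(x))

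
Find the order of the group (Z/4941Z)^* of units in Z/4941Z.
(Z/4941Z)^* consists of the classes a with gcd(a, 4941) = 1, so its order is φ(4941). φ is multiplicative, with φ(p^e) = p^e − p^(e−1). Factorise 4941 = 3^4 · 61. Then
  φ(4941) = (3^4 − 3^3) · (61 − 1) = 54 · 60 = 3240.
Thus |(Z/4941Z)^*| = 3240.

Final answer: |(Z/4941Z)^*| = 3240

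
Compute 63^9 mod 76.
39

Use repeated squaring. Binary(9) = 1001. Walk through the bits of the exponent 9 left-to-right: at each bit after the leading one, square the running value, then multiply by 63 if the bit is 1 (always reducing mod 76):
  bit 1 = 1 (leading): start with 63.
  bit 2 = 0: square 63^2 = 3969 ≡ 17 (mod 76).
  bit 3 = 0: square 17^2 = 289 ≡ 61 (mod 76).
  bit 4 = 1: square 61^2 = 3721 ≡ 73; bit is 1, so multiply 73·63 = 4599 ≡ 39 (mod 76).
Final value: 63^9 ≡ 39 (mod 76).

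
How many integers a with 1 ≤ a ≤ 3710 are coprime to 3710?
1248

The number of a ∈ {1, ..., 3710} with gcd(a, 3710) = 1 is by definition Euler's totient φ(3710). φ is multiplicative, with φ(p^e) = p^e − p^(e−1). Factorise 3710 = 2 · 5 · 7 · 53. Then
  φ(3710) = (2 − 1) · (5 − 1) · (7 − 1) · (53 − 1) = 1 · 4 · 6 · 52 = 1248.
So there are 1248 such integers.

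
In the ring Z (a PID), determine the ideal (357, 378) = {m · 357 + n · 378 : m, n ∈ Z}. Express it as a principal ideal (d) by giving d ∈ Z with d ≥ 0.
In the PID Z, (a, b) is generated by gcd(a, b). Compute gcd(378, 357) with the extended Euclidean algorithm, tracking rows (r, s, t) with s·378 + t·357 = r:
  row A: (378, 1, 0)   [1·378 + 0·357 = 378]
  row B: (357, 0, 1)   [0·378 + 1·357 = 357]
  378 = 1·357 + 21   → row C = row A − 1·row B = (21, 1, −1)   [check: 1·378 − 1·357 = 21]
  357 = 17·21 + 0   → remainder 0, stop. gcd = 21 (last nonzero row C).
So gcd(357, 378) = 21, with Bézout identity 1·378 − 1·357 = 21. Containment (⊇): the Bézout identity exhibits 21 as an element of (357, 378), giving (21) ⊆ (357, 378). Containment (⊆): since 21 | 357 and 21 | 378 (357 = 21·17, 378 = 21·18), every Z-linear combination of 357 and 378 is divisible by 21, so (357, 378) ⊆ (21). Therefore (357, 378) = (21), d = 21.

Final answer: (357, 378) = (21); d = 21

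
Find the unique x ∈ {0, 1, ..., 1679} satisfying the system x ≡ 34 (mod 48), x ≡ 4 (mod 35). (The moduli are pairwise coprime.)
x ≡ 1474 (mod 1680); the representative in [0, 1680) is 1474

The moduli 48, 35 are pairwise coprime, so by the CRT there is a unique solution mod 48·35 = 1680.
Solve by successive substitution. Start with x ≡ 34 (mod 48).
  Combine with x ≡ 4 (mod 35): write x = 34 + 48·t and require 34 + 48·t ≡ 4 (mod 35), i.e. 48·t ≡ 4 − 34 ≡ 5 (mod 35). Since 48^(−1) ≡ 27 (mod 35) (48 ≡ 13 (mod 35)), t ≡ 27·5 ≡ 30 (mod 35). So x ≡ 34 + 48·30 = 1474 (mod 1680).
Unique solution in [0, 1680): x = 1474.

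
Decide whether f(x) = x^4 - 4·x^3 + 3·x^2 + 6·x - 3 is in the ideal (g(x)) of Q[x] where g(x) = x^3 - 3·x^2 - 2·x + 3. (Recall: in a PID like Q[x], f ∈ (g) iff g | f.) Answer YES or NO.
NO

In Q[x] the ideal (g) consists of all multiples of g, so f ∈ (g) iff g | f, i.e. iff the remainder of f on division by g is 0. Divide f by g (g is monic, so eliminate the leading term of the running remainder at each step):
  leading term x^4: subtract (x)·g(x) = x^4 - 3·x^3 - 2·x^2 + 3·x, leaving -x^3 + 5·x^2 + 3·x - 3
  leading term -x^3: subtract (-1)·g(x) = -x^3 + 3·x^2 + 2·x - 3, leaving 2·x^2 + x
The remainder r(x) = 2·x^2 + x ≠ 0 (and deg r < deg g), so g ∤ f, i.e. f ∉ (g).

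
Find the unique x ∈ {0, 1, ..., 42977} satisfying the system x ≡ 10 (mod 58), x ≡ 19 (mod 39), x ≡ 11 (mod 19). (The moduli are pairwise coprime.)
x ≡ 41944 (mod 42978); the representative in [0, 42978) is 41944

The moduli 58, 39, 19 are pairwise coprime, so by the CRT there is a unique solution mod 58·39·19 = 42978.
Solve by successive substitution. Start with x ≡ 10 (mod 58).
  Combine with x ≡ 19 (mod 39): write x = 10 + 58·t and require 10 + 58·t ≡ 19 (mod 39), i.e. 58·t ≡ 19 − 10 ≡ 9 (mod 39). Since 58^(−1) ≡ 37 (mod 39) (58 ≡ 19 (mod 39)), t ≡ 37·9 ≡ 21 (mod 39). So x ≡ 10 + 58·21 = 1228 (mod 2262).
  Combine with x ≡ 11 (mod 19): write x = 1228 + 2262·t and require 1228 + 2262·t ≡ 11 (mod 19), i.e. 2262·t ≡ 11 − 1228 ≡ 18 (mod 19). Since 2262^(−1) ≡ 1 (mod 19) (2262 ≡ 1 (mod 19)), t ≡ 1·18 ≡ 18 (mod 19). So x ≡ 1228 + 2262·18 = 41944 (mod 42978).
Unique solution in [0, 42978): x = 41944.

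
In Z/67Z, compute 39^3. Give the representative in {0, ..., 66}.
24

Use repeated squaring. Binary(3) = 11. Walk through the bits of the exponent 3 left-to-right: at each bit after the leading one, square the running value, then multiply by 39 if the bit is 1 (always reducing mod 67):
  bit 1 = 1 (leading): start with 39.
  bit 2 = 1: square 39^2 = 1521 ≡ 47; bit is 1, so multiply 47·39 = 1833 ≡ 24 (mod 67).
Final value: 39^3 ≡ 24 (mod 67).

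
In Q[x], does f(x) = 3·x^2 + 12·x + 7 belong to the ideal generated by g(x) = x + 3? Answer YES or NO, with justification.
NO

In Q[x] the ideal (g) consists of all multiples of g, so f ∈ (g) iff g | f, i.e. iff the remainder of f on division by g is 0. Divide f by g (g is monic, so eliminate the leading term of the running remainder at each step):
  leading term 3·x^2: subtract (3·x)·g(x) = 3·x^2 + 9·x, leaving 3·x + 7
  leading term 3·x: subtract (3)·g(x) = 3·x + 9, leaving -2
The remainder r(x) = -2 ≠ 0 (and deg r < deg g), so g ∤ f, i.e. f ∉ (g).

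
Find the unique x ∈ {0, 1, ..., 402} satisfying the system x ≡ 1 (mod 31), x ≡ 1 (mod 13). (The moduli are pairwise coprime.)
The moduli 31, 13 are pairwise coprime, so by the CRT there is a unique solution mod 31·13 = 403.
Solve by successive substitution. Start with x ≡ 1 (mod 31).
  Combine with x ≡ 1 (mod 13): write x = 1 + 31·t and require 1 + 31·t ≡ 1 (mod 13), i.e. 31·t ≡ 1 − 1 ≡ 0 (mod 13). Since 31^(−1) ≡ 8 (mod 13) (31 ≡ 5 (mod 13)), t ≡ 8·0 ≡ 0 (mod 13). So x ≡ 1 + 31·0 = 1 (mod 403).
Unique solution in [0, 403): x = 1.

Final answer: x ≡ 1 (mod 403); the representative in [0, 403) is 1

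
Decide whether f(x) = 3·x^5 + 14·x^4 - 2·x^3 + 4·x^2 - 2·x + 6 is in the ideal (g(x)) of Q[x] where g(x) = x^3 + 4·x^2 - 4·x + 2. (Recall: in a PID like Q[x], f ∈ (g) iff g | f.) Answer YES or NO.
In Q[x] the ideal (g) consists of all multiples of g, so f ∈ (g) iff g | f, i.e. iff the remainder of f on division by g is 0. Divide f by g (g is monic, so eliminate the leading term of the running remainder at each step):
  leading term 3·x^5: subtract (3·x^2)·g(x) = 3·x^5 + 12·x^4 - 12·x^3 + 6·x^2, leaving 2·x^4 + 10·x^3 - 2·x^2 - 2·x + 6
  leading term 2·x^4: subtract (2·x)·g(x) = 2·x^4 + 8·x^3 - 8·x^2 + 4·x, leaving 2·x^3 + 6·x^2 - 6·x + 6
  leading term 2·x^3: subtract (2)·g(x) = 2·x^3 + 8·x^2 - 8·x + 4, leaving -2·x^2 + 2·x + 2
The remainder r(x) = -2·x^2 + 2·x + 2 ≠ 0 (and deg r < deg g), so g ∤ f, i.e. f ∉ (g).

Final answer: NO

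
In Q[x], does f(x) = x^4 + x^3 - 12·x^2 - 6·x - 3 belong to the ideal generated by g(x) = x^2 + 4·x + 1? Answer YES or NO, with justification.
NO

In Q[x] the ideal (g) consists of all multiples of g, so f ∈ (g) iff g | f, i.e. iff the remainder of f on division by g is 0. Divide f by g (g is monic, so eliminate the leading term of the running remainder at each step):
  leading term x^4: subtract (x^2)·g(x) = x^4 + 4·x^3 + x^2, leaving -3·x^3 - 13·x^2 - 6·x - 3
  leading term -3·x^3: subtract (-3·x)·g(x) = -3·x^3 - 12·x^2 - 3·x, leaving -x^2 - 3·x - 3
  leading term -x^2: subtract (-1)·g(x) = -x^2 - 4·x - 1, leaving x - 2
The remainder r(x) = x - 2 ≠ 0 (and deg r < deg g), so g ∤ f, i.e. f ∉ (g).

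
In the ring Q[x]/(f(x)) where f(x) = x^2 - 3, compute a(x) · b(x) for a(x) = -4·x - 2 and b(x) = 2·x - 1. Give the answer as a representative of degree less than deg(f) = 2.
First multiply in Q[x] without reducing: a · b = 2 - 8·x^2. Now divide by f(x) = x^2 - 3, eliminating the leading term at each step:
  leading term -8·x^2: subtract (-8)·f(x) = 24 - 8·x^2, leaving -22
The degree is now < 2, so this is the remainder. Hence a · b ≡ -22 in Q[x]/(f).

Final answer: a · b ≡ -22 (mod f(x))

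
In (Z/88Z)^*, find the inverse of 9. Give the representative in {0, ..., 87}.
9^(−1) ≡ 49 (mod 88)

Apply the extended Euclidean algorithm to (88, 9), tracking rows (r, s, t) with s·88 + t·9 = r. Each division r_prev = q·r_cur + r_new produces the new row as (previous row) − q·(current row):
  row A: (88, 1, 0)   [1·88 + 0·9 = 88]
  row B: (9, 0, 1)   [0·88 + 1·9 = 9]
  88 = 9·9 + 7   → row C = row A − 9·row B = (7, 1, −9)   [check: 1·88 − 9·9 = 7]
  9 = 1·7 + 2   → row D = row B − 1·row C = (2, −1, 10)   [check: −1·88 + 10·9 = 2]
  7 = 3·2 + 1   → row E = row C − 3·row D = (1, 4, −39)   [check: 4·88 − 39·9 = 1]
  2 = 2·1 + 0   → remainder 0, stop. gcd = 1 (last nonzero row E).
The gcd is 1, so 9 is invertible mod 88. The last nonzero row gives 4·88 − 39·9 = 1, so t = −39. So 9^(−1) ≡ −39 ≡ 49 (mod 88). Verify: 9 · 49 = 441 ≡ 1 (mod 88). ✓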